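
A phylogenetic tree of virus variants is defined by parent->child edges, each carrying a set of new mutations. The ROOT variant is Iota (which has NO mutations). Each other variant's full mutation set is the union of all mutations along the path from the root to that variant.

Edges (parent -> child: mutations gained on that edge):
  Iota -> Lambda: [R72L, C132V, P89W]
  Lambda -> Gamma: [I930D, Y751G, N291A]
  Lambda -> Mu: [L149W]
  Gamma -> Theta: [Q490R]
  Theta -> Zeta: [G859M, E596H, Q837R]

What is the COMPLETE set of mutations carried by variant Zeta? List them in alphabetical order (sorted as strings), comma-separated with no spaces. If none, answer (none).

At Iota: gained [] -> total []
At Lambda: gained ['R72L', 'C132V', 'P89W'] -> total ['C132V', 'P89W', 'R72L']
At Gamma: gained ['I930D', 'Y751G', 'N291A'] -> total ['C132V', 'I930D', 'N291A', 'P89W', 'R72L', 'Y751G']
At Theta: gained ['Q490R'] -> total ['C132V', 'I930D', 'N291A', 'P89W', 'Q490R', 'R72L', 'Y751G']
At Zeta: gained ['G859M', 'E596H', 'Q837R'] -> total ['C132V', 'E596H', 'G859M', 'I930D', 'N291A', 'P89W', 'Q490R', 'Q837R', 'R72L', 'Y751G']

Answer: C132V,E596H,G859M,I930D,N291A,P89W,Q490R,Q837R,R72L,Y751G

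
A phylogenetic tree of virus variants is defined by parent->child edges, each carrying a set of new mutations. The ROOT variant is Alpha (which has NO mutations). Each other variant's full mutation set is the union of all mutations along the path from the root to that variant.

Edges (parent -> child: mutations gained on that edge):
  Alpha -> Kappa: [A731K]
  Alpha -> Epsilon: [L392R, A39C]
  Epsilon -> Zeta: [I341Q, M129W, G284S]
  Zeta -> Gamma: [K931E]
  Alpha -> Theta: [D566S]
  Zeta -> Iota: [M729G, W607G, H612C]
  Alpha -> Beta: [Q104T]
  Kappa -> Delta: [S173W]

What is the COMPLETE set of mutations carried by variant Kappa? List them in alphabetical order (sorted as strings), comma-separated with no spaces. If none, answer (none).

At Alpha: gained [] -> total []
At Kappa: gained ['A731K'] -> total ['A731K']

Answer: A731K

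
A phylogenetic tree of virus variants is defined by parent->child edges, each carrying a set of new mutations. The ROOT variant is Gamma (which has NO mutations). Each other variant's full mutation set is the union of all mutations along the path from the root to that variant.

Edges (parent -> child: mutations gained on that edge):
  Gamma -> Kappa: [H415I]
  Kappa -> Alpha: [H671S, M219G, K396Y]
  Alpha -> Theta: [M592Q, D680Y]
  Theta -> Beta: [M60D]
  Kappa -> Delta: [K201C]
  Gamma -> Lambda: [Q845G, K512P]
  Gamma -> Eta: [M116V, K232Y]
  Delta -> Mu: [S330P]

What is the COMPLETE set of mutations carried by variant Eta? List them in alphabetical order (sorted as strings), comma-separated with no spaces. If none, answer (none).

At Gamma: gained [] -> total []
At Eta: gained ['M116V', 'K232Y'] -> total ['K232Y', 'M116V']

Answer: K232Y,M116V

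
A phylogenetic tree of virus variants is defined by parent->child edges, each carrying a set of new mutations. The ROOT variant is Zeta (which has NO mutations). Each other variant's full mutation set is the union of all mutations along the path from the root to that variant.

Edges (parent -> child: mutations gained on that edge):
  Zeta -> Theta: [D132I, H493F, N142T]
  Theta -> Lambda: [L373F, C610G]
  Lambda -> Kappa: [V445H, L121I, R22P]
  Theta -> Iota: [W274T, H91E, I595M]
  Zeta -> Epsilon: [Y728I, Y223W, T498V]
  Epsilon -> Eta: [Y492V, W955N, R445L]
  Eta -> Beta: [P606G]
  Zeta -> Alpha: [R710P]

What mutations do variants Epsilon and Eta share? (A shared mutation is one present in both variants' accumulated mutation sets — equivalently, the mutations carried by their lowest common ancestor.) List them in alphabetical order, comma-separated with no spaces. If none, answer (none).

Accumulating mutations along path to Epsilon:
  At Zeta: gained [] -> total []
  At Epsilon: gained ['Y728I', 'Y223W', 'T498V'] -> total ['T498V', 'Y223W', 'Y728I']
Mutations(Epsilon) = ['T498V', 'Y223W', 'Y728I']
Accumulating mutations along path to Eta:
  At Zeta: gained [] -> total []
  At Epsilon: gained ['Y728I', 'Y223W', 'T498V'] -> total ['T498V', 'Y223W', 'Y728I']
  At Eta: gained ['Y492V', 'W955N', 'R445L'] -> total ['R445L', 'T498V', 'W955N', 'Y223W', 'Y492V', 'Y728I']
Mutations(Eta) = ['R445L', 'T498V', 'W955N', 'Y223W', 'Y492V', 'Y728I']
Intersection: ['T498V', 'Y223W', 'Y728I'] ∩ ['R445L', 'T498V', 'W955N', 'Y223W', 'Y492V', 'Y728I'] = ['T498V', 'Y223W', 'Y728I']

Answer: T498V,Y223W,Y728I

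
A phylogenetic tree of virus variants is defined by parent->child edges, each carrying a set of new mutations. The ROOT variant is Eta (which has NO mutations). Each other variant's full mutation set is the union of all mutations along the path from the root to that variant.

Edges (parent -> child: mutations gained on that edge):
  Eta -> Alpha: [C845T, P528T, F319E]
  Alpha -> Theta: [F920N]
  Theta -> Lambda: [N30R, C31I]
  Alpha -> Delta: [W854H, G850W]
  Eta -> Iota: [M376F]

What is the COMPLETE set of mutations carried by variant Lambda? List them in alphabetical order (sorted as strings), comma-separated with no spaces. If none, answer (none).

At Eta: gained [] -> total []
At Alpha: gained ['C845T', 'P528T', 'F319E'] -> total ['C845T', 'F319E', 'P528T']
At Theta: gained ['F920N'] -> total ['C845T', 'F319E', 'F920N', 'P528T']
At Lambda: gained ['N30R', 'C31I'] -> total ['C31I', 'C845T', 'F319E', 'F920N', 'N30R', 'P528T']

Answer: C31I,C845T,F319E,F920N,N30R,P528T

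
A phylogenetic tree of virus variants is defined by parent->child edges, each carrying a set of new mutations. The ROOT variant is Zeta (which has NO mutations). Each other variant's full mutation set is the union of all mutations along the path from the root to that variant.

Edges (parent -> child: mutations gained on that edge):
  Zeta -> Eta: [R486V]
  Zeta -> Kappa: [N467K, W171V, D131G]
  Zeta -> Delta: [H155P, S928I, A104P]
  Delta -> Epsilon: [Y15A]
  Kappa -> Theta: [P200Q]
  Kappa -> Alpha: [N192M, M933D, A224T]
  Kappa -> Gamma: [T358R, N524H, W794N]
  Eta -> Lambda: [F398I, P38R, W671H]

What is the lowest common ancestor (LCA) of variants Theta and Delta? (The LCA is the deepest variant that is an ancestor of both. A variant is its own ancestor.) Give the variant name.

Answer: Zeta

Derivation:
Path from root to Theta: Zeta -> Kappa -> Theta
  ancestors of Theta: {Zeta, Kappa, Theta}
Path from root to Delta: Zeta -> Delta
  ancestors of Delta: {Zeta, Delta}
Common ancestors: {Zeta}
Walk up from Delta: Delta (not in ancestors of Theta), Zeta (in ancestors of Theta)
Deepest common ancestor (LCA) = Zeta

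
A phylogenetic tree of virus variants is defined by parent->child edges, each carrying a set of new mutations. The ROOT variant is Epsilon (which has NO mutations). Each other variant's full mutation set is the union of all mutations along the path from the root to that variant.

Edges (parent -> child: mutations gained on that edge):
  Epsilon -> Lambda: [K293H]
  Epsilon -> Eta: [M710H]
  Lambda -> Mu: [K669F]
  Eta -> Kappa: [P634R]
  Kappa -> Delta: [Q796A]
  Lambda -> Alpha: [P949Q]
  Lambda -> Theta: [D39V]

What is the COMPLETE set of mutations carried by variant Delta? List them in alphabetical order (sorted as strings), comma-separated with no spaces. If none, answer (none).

At Epsilon: gained [] -> total []
At Eta: gained ['M710H'] -> total ['M710H']
At Kappa: gained ['P634R'] -> total ['M710H', 'P634R']
At Delta: gained ['Q796A'] -> total ['M710H', 'P634R', 'Q796A']

Answer: M710H,P634R,Q796A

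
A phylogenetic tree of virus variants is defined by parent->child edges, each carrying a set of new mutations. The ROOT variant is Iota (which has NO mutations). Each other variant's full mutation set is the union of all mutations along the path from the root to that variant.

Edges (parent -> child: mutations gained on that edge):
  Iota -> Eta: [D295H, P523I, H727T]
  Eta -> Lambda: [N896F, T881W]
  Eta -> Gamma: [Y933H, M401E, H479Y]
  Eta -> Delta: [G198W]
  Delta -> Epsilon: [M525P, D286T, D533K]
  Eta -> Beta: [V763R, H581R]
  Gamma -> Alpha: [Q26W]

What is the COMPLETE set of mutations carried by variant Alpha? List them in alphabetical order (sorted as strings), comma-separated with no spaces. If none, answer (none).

At Iota: gained [] -> total []
At Eta: gained ['D295H', 'P523I', 'H727T'] -> total ['D295H', 'H727T', 'P523I']
At Gamma: gained ['Y933H', 'M401E', 'H479Y'] -> total ['D295H', 'H479Y', 'H727T', 'M401E', 'P523I', 'Y933H']
At Alpha: gained ['Q26W'] -> total ['D295H', 'H479Y', 'H727T', 'M401E', 'P523I', 'Q26W', 'Y933H']

Answer: D295H,H479Y,H727T,M401E,P523I,Q26W,Y933H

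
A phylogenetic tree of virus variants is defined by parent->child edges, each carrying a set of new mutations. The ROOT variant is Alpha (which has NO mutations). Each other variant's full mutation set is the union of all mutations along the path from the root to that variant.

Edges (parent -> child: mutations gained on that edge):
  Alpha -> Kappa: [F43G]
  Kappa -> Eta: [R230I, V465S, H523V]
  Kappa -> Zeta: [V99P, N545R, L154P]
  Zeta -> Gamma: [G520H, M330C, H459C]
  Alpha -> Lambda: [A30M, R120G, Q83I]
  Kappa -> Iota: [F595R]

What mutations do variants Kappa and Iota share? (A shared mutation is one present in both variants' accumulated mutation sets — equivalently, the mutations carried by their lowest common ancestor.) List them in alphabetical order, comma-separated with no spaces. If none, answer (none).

Accumulating mutations along path to Kappa:
  At Alpha: gained [] -> total []
  At Kappa: gained ['F43G'] -> total ['F43G']
Mutations(Kappa) = ['F43G']
Accumulating mutations along path to Iota:
  At Alpha: gained [] -> total []
  At Kappa: gained ['F43G'] -> total ['F43G']
  At Iota: gained ['F595R'] -> total ['F43G', 'F595R']
Mutations(Iota) = ['F43G', 'F595R']
Intersection: ['F43G'] ∩ ['F43G', 'F595R'] = ['F43G']

Answer: F43G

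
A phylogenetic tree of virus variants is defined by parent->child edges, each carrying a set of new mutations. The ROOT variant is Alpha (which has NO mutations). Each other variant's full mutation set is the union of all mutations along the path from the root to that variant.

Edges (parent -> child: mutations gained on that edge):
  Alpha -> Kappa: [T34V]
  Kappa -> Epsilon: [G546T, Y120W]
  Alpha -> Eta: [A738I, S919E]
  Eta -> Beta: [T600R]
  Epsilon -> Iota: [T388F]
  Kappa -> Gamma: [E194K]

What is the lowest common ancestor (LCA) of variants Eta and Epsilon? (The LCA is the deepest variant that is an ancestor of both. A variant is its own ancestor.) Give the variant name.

Path from root to Eta: Alpha -> Eta
  ancestors of Eta: {Alpha, Eta}
Path from root to Epsilon: Alpha -> Kappa -> Epsilon
  ancestors of Epsilon: {Alpha, Kappa, Epsilon}
Common ancestors: {Alpha}
Walk up from Epsilon: Epsilon (not in ancestors of Eta), Kappa (not in ancestors of Eta), Alpha (in ancestors of Eta)
Deepest common ancestor (LCA) = Alpha

Answer: Alpha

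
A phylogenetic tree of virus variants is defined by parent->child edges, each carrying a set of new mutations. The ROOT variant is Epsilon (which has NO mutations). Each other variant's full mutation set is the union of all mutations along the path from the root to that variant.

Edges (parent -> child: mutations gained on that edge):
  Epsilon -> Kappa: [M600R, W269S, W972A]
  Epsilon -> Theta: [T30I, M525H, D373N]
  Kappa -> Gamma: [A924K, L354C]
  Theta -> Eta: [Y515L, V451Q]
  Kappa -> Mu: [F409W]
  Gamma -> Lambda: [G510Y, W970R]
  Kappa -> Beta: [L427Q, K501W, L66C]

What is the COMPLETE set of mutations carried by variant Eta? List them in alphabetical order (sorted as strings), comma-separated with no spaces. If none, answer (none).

Answer: D373N,M525H,T30I,V451Q,Y515L

Derivation:
At Epsilon: gained [] -> total []
At Theta: gained ['T30I', 'M525H', 'D373N'] -> total ['D373N', 'M525H', 'T30I']
At Eta: gained ['Y515L', 'V451Q'] -> total ['D373N', 'M525H', 'T30I', 'V451Q', 'Y515L']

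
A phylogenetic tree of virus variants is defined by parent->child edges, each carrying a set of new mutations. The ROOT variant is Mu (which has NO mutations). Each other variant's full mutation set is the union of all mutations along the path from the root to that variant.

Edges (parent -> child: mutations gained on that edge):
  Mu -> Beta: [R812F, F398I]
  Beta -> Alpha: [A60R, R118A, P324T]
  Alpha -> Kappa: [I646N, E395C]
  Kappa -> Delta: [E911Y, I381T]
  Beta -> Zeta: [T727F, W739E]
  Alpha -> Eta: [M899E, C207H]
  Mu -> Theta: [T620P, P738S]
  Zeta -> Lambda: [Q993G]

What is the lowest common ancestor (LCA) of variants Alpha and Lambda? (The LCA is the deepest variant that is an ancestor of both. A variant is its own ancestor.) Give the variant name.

Answer: Beta

Derivation:
Path from root to Alpha: Mu -> Beta -> Alpha
  ancestors of Alpha: {Mu, Beta, Alpha}
Path from root to Lambda: Mu -> Beta -> Zeta -> Lambda
  ancestors of Lambda: {Mu, Beta, Zeta, Lambda}
Common ancestors: {Mu, Beta}
Walk up from Lambda: Lambda (not in ancestors of Alpha), Zeta (not in ancestors of Alpha), Beta (in ancestors of Alpha), Mu (in ancestors of Alpha)
Deepest common ancestor (LCA) = Beta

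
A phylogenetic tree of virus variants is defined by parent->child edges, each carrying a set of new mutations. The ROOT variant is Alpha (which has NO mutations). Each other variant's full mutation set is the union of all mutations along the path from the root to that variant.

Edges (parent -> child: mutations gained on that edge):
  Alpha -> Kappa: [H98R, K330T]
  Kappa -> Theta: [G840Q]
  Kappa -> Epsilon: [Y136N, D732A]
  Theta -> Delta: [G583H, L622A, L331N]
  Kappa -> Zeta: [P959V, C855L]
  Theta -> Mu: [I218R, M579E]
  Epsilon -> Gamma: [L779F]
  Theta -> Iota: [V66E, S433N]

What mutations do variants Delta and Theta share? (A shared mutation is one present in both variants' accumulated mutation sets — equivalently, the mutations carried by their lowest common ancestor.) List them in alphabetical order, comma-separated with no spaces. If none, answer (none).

Answer: G840Q,H98R,K330T

Derivation:
Accumulating mutations along path to Delta:
  At Alpha: gained [] -> total []
  At Kappa: gained ['H98R', 'K330T'] -> total ['H98R', 'K330T']
  At Theta: gained ['G840Q'] -> total ['G840Q', 'H98R', 'K330T']
  At Delta: gained ['G583H', 'L622A', 'L331N'] -> total ['G583H', 'G840Q', 'H98R', 'K330T', 'L331N', 'L622A']
Mutations(Delta) = ['G583H', 'G840Q', 'H98R', 'K330T', 'L331N', 'L622A']
Accumulating mutations along path to Theta:
  At Alpha: gained [] -> total []
  At Kappa: gained ['H98R', 'K330T'] -> total ['H98R', 'K330T']
  At Theta: gained ['G840Q'] -> total ['G840Q', 'H98R', 'K330T']
Mutations(Theta) = ['G840Q', 'H98R', 'K330T']
Intersection: ['G583H', 'G840Q', 'H98R', 'K330T', 'L331N', 'L622A'] ∩ ['G840Q', 'H98R', 'K330T'] = ['G840Q', 'H98R', 'K330T']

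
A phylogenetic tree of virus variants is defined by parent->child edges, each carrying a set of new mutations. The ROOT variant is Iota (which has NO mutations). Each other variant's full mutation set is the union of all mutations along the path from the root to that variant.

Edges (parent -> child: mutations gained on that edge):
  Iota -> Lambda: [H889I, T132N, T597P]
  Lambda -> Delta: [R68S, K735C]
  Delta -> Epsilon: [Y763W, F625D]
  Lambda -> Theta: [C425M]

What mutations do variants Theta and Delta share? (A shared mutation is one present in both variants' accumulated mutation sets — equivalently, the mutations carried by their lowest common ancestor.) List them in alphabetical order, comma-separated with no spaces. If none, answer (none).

Accumulating mutations along path to Theta:
  At Iota: gained [] -> total []
  At Lambda: gained ['H889I', 'T132N', 'T597P'] -> total ['H889I', 'T132N', 'T597P']
  At Theta: gained ['C425M'] -> total ['C425M', 'H889I', 'T132N', 'T597P']
Mutations(Theta) = ['C425M', 'H889I', 'T132N', 'T597P']
Accumulating mutations along path to Delta:
  At Iota: gained [] -> total []
  At Lambda: gained ['H889I', 'T132N', 'T597P'] -> total ['H889I', 'T132N', 'T597P']
  At Delta: gained ['R68S', 'K735C'] -> total ['H889I', 'K735C', 'R68S', 'T132N', 'T597P']
Mutations(Delta) = ['H889I', 'K735C', 'R68S', 'T132N', 'T597P']
Intersection: ['C425M', 'H889I', 'T132N', 'T597P'] ∩ ['H889I', 'K735C', 'R68S', 'T132N', 'T597P'] = ['H889I', 'T132N', 'T597P']

Answer: H889I,T132N,T597P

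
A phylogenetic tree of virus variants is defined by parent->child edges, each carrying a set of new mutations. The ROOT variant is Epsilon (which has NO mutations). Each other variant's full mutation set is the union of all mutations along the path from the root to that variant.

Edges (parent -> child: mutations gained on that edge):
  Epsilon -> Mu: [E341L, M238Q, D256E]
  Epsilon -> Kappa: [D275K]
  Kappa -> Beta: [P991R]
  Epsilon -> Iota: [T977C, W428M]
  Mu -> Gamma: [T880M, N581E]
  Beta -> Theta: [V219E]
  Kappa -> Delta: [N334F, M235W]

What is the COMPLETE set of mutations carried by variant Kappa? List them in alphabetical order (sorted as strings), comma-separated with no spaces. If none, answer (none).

At Epsilon: gained [] -> total []
At Kappa: gained ['D275K'] -> total ['D275K']

Answer: D275K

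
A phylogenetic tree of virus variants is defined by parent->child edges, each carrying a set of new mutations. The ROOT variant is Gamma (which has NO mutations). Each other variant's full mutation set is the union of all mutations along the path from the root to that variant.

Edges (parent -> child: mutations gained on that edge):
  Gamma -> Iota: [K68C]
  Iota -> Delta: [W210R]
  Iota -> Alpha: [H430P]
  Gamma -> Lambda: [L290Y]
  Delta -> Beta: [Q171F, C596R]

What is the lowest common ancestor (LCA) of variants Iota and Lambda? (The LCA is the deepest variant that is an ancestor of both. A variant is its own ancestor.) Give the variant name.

Answer: Gamma

Derivation:
Path from root to Iota: Gamma -> Iota
  ancestors of Iota: {Gamma, Iota}
Path from root to Lambda: Gamma -> Lambda
  ancestors of Lambda: {Gamma, Lambda}
Common ancestors: {Gamma}
Walk up from Lambda: Lambda (not in ancestors of Iota), Gamma (in ancestors of Iota)
Deepest common ancestor (LCA) = Gamma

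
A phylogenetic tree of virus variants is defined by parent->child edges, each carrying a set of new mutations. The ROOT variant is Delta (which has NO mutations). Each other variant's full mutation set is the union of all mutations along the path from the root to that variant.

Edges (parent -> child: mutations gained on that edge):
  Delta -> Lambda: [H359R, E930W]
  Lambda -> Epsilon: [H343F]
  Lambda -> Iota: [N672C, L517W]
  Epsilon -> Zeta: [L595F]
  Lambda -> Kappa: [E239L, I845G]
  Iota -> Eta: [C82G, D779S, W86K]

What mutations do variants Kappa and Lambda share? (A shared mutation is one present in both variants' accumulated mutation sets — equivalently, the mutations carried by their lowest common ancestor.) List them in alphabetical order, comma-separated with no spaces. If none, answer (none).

Accumulating mutations along path to Kappa:
  At Delta: gained [] -> total []
  At Lambda: gained ['H359R', 'E930W'] -> total ['E930W', 'H359R']
  At Kappa: gained ['E239L', 'I845G'] -> total ['E239L', 'E930W', 'H359R', 'I845G']
Mutations(Kappa) = ['E239L', 'E930W', 'H359R', 'I845G']
Accumulating mutations along path to Lambda:
  At Delta: gained [] -> total []
  At Lambda: gained ['H359R', 'E930W'] -> total ['E930W', 'H359R']
Mutations(Lambda) = ['E930W', 'H359R']
Intersection: ['E239L', 'E930W', 'H359R', 'I845G'] ∩ ['E930W', 'H359R'] = ['E930W', 'H359R']

Answer: E930W,H359R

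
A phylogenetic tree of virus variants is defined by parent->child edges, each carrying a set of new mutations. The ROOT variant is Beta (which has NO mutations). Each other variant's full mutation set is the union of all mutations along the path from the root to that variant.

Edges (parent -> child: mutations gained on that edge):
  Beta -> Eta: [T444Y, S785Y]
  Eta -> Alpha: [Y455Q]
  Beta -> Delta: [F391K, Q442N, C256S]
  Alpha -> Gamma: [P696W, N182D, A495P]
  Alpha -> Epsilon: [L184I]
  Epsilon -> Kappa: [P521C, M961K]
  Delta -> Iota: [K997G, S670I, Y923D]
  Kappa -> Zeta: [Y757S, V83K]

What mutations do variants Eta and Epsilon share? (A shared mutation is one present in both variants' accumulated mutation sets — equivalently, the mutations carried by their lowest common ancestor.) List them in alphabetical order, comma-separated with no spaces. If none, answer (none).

Accumulating mutations along path to Eta:
  At Beta: gained [] -> total []
  At Eta: gained ['T444Y', 'S785Y'] -> total ['S785Y', 'T444Y']
Mutations(Eta) = ['S785Y', 'T444Y']
Accumulating mutations along path to Epsilon:
  At Beta: gained [] -> total []
  At Eta: gained ['T444Y', 'S785Y'] -> total ['S785Y', 'T444Y']
  At Alpha: gained ['Y455Q'] -> total ['S785Y', 'T444Y', 'Y455Q']
  At Epsilon: gained ['L184I'] -> total ['L184I', 'S785Y', 'T444Y', 'Y455Q']
Mutations(Epsilon) = ['L184I', 'S785Y', 'T444Y', 'Y455Q']
Intersection: ['S785Y', 'T444Y'] ∩ ['L184I', 'S785Y', 'T444Y', 'Y455Q'] = ['S785Y', 'T444Y']

Answer: S785Y,T444Y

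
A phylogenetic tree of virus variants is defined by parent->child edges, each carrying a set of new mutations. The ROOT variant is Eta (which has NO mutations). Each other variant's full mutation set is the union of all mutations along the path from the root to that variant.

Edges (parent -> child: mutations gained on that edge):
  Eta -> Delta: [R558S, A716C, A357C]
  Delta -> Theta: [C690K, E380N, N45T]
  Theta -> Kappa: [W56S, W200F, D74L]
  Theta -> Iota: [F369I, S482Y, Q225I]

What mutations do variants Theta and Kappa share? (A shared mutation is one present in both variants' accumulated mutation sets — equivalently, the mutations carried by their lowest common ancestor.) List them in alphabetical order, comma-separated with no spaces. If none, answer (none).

Accumulating mutations along path to Theta:
  At Eta: gained [] -> total []
  At Delta: gained ['R558S', 'A716C', 'A357C'] -> total ['A357C', 'A716C', 'R558S']
  At Theta: gained ['C690K', 'E380N', 'N45T'] -> total ['A357C', 'A716C', 'C690K', 'E380N', 'N45T', 'R558S']
Mutations(Theta) = ['A357C', 'A716C', 'C690K', 'E380N', 'N45T', 'R558S']
Accumulating mutations along path to Kappa:
  At Eta: gained [] -> total []
  At Delta: gained ['R558S', 'A716C', 'A357C'] -> total ['A357C', 'A716C', 'R558S']
  At Theta: gained ['C690K', 'E380N', 'N45T'] -> total ['A357C', 'A716C', 'C690K', 'E380N', 'N45T', 'R558S']
  At Kappa: gained ['W56S', 'W200F', 'D74L'] -> total ['A357C', 'A716C', 'C690K', 'D74L', 'E380N', 'N45T', 'R558S', 'W200F', 'W56S']
Mutations(Kappa) = ['A357C', 'A716C', 'C690K', 'D74L', 'E380N', 'N45T', 'R558S', 'W200F', 'W56S']
Intersection: ['A357C', 'A716C', 'C690K', 'E380N', 'N45T', 'R558S'] ∩ ['A357C', 'A716C', 'C690K', 'D74L', 'E380N', 'N45T', 'R558S', 'W200F', 'W56S'] = ['A357C', 'A716C', 'C690K', 'E380N', 'N45T', 'R558S']

Answer: A357C,A716C,C690K,E380N,N45T,R558S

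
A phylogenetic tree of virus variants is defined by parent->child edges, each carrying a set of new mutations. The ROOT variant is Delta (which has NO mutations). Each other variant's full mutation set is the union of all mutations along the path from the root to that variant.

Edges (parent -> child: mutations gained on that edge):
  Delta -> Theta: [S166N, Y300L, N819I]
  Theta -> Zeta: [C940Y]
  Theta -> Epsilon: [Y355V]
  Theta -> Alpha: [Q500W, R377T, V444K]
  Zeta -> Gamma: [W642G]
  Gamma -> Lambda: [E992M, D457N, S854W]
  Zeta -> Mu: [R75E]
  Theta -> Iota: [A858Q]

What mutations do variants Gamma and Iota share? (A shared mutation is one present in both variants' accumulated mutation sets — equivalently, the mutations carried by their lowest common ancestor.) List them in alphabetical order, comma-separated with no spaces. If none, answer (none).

Answer: N819I,S166N,Y300L

Derivation:
Accumulating mutations along path to Gamma:
  At Delta: gained [] -> total []
  At Theta: gained ['S166N', 'Y300L', 'N819I'] -> total ['N819I', 'S166N', 'Y300L']
  At Zeta: gained ['C940Y'] -> total ['C940Y', 'N819I', 'S166N', 'Y300L']
  At Gamma: gained ['W642G'] -> total ['C940Y', 'N819I', 'S166N', 'W642G', 'Y300L']
Mutations(Gamma) = ['C940Y', 'N819I', 'S166N', 'W642G', 'Y300L']
Accumulating mutations along path to Iota:
  At Delta: gained [] -> total []
  At Theta: gained ['S166N', 'Y300L', 'N819I'] -> total ['N819I', 'S166N', 'Y300L']
  At Iota: gained ['A858Q'] -> total ['A858Q', 'N819I', 'S166N', 'Y300L']
Mutations(Iota) = ['A858Q', 'N819I', 'S166N', 'Y300L']
Intersection: ['C940Y', 'N819I', 'S166N', 'W642G', 'Y300L'] ∩ ['A858Q', 'N819I', 'S166N', 'Y300L'] = ['N819I', 'S166N', 'Y300L']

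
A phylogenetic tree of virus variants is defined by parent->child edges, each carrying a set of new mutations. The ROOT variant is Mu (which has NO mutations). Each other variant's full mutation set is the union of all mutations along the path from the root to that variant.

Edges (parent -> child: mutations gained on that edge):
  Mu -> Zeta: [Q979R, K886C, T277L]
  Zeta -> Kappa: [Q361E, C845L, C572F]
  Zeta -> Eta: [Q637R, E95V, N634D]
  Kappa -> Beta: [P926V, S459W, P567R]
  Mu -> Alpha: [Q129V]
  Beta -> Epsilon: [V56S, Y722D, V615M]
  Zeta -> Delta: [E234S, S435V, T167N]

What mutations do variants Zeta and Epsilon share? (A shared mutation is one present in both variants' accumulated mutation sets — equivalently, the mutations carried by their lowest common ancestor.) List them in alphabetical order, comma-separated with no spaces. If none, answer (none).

Answer: K886C,Q979R,T277L

Derivation:
Accumulating mutations along path to Zeta:
  At Mu: gained [] -> total []
  At Zeta: gained ['Q979R', 'K886C', 'T277L'] -> total ['K886C', 'Q979R', 'T277L']
Mutations(Zeta) = ['K886C', 'Q979R', 'T277L']
Accumulating mutations along path to Epsilon:
  At Mu: gained [] -> total []
  At Zeta: gained ['Q979R', 'K886C', 'T277L'] -> total ['K886C', 'Q979R', 'T277L']
  At Kappa: gained ['Q361E', 'C845L', 'C572F'] -> total ['C572F', 'C845L', 'K886C', 'Q361E', 'Q979R', 'T277L']
  At Beta: gained ['P926V', 'S459W', 'P567R'] -> total ['C572F', 'C845L', 'K886C', 'P567R', 'P926V', 'Q361E', 'Q979R', 'S459W', 'T277L']
  At Epsilon: gained ['V56S', 'Y722D', 'V615M'] -> total ['C572F', 'C845L', 'K886C', 'P567R', 'P926V', 'Q361E', 'Q979R', 'S459W', 'T277L', 'V56S', 'V615M', 'Y722D']
Mutations(Epsilon) = ['C572F', 'C845L', 'K886C', 'P567R', 'P926V', 'Q361E', 'Q979R', 'S459W', 'T277L', 'V56S', 'V615M', 'Y722D']
Intersection: ['K886C', 'Q979R', 'T277L'] ∩ ['C572F', 'C845L', 'K886C', 'P567R', 'P926V', 'Q361E', 'Q979R', 'S459W', 'T277L', 'V56S', 'V615M', 'Y722D'] = ['K886C', 'Q979R', 'T277L']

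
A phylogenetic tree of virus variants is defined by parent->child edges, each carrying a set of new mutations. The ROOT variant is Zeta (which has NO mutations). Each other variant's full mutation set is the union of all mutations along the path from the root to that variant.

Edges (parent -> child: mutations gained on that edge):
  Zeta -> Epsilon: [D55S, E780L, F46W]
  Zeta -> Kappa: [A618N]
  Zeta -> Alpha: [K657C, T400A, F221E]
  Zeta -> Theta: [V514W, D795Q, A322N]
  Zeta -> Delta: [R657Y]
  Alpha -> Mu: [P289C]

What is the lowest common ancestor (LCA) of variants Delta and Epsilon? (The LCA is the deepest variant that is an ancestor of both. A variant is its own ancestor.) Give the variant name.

Path from root to Delta: Zeta -> Delta
  ancestors of Delta: {Zeta, Delta}
Path from root to Epsilon: Zeta -> Epsilon
  ancestors of Epsilon: {Zeta, Epsilon}
Common ancestors: {Zeta}
Walk up from Epsilon: Epsilon (not in ancestors of Delta), Zeta (in ancestors of Delta)
Deepest common ancestor (LCA) = Zeta

Answer: Zeta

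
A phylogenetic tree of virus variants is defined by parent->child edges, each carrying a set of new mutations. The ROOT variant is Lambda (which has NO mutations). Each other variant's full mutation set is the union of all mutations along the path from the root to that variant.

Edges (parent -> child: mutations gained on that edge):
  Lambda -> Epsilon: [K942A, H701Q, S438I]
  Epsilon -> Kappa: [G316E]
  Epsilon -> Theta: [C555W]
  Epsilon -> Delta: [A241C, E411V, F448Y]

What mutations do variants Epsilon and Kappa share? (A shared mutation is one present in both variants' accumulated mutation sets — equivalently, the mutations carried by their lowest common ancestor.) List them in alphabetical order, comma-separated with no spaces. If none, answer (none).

Accumulating mutations along path to Epsilon:
  At Lambda: gained [] -> total []
  At Epsilon: gained ['K942A', 'H701Q', 'S438I'] -> total ['H701Q', 'K942A', 'S438I']
Mutations(Epsilon) = ['H701Q', 'K942A', 'S438I']
Accumulating mutations along path to Kappa:
  At Lambda: gained [] -> total []
  At Epsilon: gained ['K942A', 'H701Q', 'S438I'] -> total ['H701Q', 'K942A', 'S438I']
  At Kappa: gained ['G316E'] -> total ['G316E', 'H701Q', 'K942A', 'S438I']
Mutations(Kappa) = ['G316E', 'H701Q', 'K942A', 'S438I']
Intersection: ['H701Q', 'K942A', 'S438I'] ∩ ['G316E', 'H701Q', 'K942A', 'S438I'] = ['H701Q', 'K942A', 'S438I']

Answer: H701Q,K942A,S438I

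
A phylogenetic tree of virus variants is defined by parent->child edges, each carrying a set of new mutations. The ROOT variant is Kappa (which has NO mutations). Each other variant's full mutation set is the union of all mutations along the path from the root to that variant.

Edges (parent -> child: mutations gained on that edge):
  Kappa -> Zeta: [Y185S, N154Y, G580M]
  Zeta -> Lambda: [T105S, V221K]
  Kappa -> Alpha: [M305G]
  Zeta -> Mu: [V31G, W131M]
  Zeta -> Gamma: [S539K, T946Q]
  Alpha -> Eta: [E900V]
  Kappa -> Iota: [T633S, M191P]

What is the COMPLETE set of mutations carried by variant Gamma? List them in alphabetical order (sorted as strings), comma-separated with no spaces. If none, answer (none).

At Kappa: gained [] -> total []
At Zeta: gained ['Y185S', 'N154Y', 'G580M'] -> total ['G580M', 'N154Y', 'Y185S']
At Gamma: gained ['S539K', 'T946Q'] -> total ['G580M', 'N154Y', 'S539K', 'T946Q', 'Y185S']

Answer: G580M,N154Y,S539K,T946Q,Y185S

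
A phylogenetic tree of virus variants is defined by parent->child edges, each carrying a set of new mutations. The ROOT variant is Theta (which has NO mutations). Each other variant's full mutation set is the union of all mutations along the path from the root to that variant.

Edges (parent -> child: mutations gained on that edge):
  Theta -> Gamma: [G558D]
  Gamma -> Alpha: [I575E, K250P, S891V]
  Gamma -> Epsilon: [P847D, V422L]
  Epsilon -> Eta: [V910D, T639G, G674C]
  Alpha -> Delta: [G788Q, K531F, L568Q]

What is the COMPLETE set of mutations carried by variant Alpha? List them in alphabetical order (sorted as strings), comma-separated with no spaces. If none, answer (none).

Answer: G558D,I575E,K250P,S891V

Derivation:
At Theta: gained [] -> total []
At Gamma: gained ['G558D'] -> total ['G558D']
At Alpha: gained ['I575E', 'K250P', 'S891V'] -> total ['G558D', 'I575E', 'K250P', 'S891V']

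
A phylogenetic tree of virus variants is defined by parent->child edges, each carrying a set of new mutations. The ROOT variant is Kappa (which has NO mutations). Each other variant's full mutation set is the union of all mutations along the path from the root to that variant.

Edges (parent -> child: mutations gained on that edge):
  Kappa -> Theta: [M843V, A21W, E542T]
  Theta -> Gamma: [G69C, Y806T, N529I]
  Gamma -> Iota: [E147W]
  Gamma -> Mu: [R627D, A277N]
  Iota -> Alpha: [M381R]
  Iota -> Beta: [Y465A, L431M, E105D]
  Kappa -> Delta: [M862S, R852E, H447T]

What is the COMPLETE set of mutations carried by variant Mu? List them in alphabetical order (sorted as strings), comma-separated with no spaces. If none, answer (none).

At Kappa: gained [] -> total []
At Theta: gained ['M843V', 'A21W', 'E542T'] -> total ['A21W', 'E542T', 'M843V']
At Gamma: gained ['G69C', 'Y806T', 'N529I'] -> total ['A21W', 'E542T', 'G69C', 'M843V', 'N529I', 'Y806T']
At Mu: gained ['R627D', 'A277N'] -> total ['A21W', 'A277N', 'E542T', 'G69C', 'M843V', 'N529I', 'R627D', 'Y806T']

Answer: A21W,A277N,E542T,G69C,M843V,N529I,R627D,Y806T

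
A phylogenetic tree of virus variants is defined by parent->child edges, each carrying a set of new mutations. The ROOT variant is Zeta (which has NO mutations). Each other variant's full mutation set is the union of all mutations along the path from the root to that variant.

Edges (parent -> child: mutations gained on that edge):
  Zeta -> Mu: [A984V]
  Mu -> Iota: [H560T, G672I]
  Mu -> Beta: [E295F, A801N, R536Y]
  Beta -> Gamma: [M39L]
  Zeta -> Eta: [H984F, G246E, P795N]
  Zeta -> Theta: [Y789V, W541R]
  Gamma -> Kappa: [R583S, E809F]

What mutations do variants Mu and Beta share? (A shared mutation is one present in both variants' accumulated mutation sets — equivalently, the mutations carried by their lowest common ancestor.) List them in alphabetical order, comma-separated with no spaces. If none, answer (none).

Answer: A984V

Derivation:
Accumulating mutations along path to Mu:
  At Zeta: gained [] -> total []
  At Mu: gained ['A984V'] -> total ['A984V']
Mutations(Mu) = ['A984V']
Accumulating mutations along path to Beta:
  At Zeta: gained [] -> total []
  At Mu: gained ['A984V'] -> total ['A984V']
  At Beta: gained ['E295F', 'A801N', 'R536Y'] -> total ['A801N', 'A984V', 'E295F', 'R536Y']
Mutations(Beta) = ['A801N', 'A984V', 'E295F', 'R536Y']
Intersection: ['A984V'] ∩ ['A801N', 'A984V', 'E295F', 'R536Y'] = ['A984V']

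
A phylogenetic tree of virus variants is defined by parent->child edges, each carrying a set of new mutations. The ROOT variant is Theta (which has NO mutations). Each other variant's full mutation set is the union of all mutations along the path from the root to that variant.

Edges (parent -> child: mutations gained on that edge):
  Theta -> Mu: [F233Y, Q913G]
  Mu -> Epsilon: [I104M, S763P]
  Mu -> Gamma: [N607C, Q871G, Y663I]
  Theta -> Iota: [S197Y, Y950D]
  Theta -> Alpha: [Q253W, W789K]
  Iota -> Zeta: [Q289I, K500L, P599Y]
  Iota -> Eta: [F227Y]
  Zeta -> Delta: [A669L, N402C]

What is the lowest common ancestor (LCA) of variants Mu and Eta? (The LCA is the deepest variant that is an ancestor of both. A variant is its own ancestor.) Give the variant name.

Answer: Theta

Derivation:
Path from root to Mu: Theta -> Mu
  ancestors of Mu: {Theta, Mu}
Path from root to Eta: Theta -> Iota -> Eta
  ancestors of Eta: {Theta, Iota, Eta}
Common ancestors: {Theta}
Walk up from Eta: Eta (not in ancestors of Mu), Iota (not in ancestors of Mu), Theta (in ancestors of Mu)
Deepest common ancestor (LCA) = Theta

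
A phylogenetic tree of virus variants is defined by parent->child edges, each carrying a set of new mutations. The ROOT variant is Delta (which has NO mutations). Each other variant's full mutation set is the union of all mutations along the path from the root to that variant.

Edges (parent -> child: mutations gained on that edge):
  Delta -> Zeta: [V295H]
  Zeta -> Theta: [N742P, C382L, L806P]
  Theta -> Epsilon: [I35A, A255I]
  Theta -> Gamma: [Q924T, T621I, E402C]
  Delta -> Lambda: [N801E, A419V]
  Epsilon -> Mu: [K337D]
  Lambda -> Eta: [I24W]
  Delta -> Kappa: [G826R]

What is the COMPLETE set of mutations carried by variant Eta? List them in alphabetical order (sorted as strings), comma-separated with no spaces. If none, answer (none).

At Delta: gained [] -> total []
At Lambda: gained ['N801E', 'A419V'] -> total ['A419V', 'N801E']
At Eta: gained ['I24W'] -> total ['A419V', 'I24W', 'N801E']

Answer: A419V,I24W,N801E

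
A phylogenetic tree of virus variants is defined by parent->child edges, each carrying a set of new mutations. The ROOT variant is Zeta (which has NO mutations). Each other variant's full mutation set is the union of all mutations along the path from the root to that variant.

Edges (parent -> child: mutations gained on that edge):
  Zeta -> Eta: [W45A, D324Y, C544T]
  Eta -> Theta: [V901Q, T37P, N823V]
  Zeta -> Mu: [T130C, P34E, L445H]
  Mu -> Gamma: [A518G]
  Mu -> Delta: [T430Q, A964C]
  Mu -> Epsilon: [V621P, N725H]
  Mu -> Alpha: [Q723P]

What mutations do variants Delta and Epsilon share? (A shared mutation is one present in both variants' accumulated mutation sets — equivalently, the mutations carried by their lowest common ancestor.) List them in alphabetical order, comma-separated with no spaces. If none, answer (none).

Accumulating mutations along path to Delta:
  At Zeta: gained [] -> total []
  At Mu: gained ['T130C', 'P34E', 'L445H'] -> total ['L445H', 'P34E', 'T130C']
  At Delta: gained ['T430Q', 'A964C'] -> total ['A964C', 'L445H', 'P34E', 'T130C', 'T430Q']
Mutations(Delta) = ['A964C', 'L445H', 'P34E', 'T130C', 'T430Q']
Accumulating mutations along path to Epsilon:
  At Zeta: gained [] -> total []
  At Mu: gained ['T130C', 'P34E', 'L445H'] -> total ['L445H', 'P34E', 'T130C']
  At Epsilon: gained ['V621P', 'N725H'] -> total ['L445H', 'N725H', 'P34E', 'T130C', 'V621P']
Mutations(Epsilon) = ['L445H', 'N725H', 'P34E', 'T130C', 'V621P']
Intersection: ['A964C', 'L445H', 'P34E', 'T130C', 'T430Q'] ∩ ['L445H', 'N725H', 'P34E', 'T130C', 'V621P'] = ['L445H', 'P34E', 'T130C']

Answer: L445H,P34E,T130C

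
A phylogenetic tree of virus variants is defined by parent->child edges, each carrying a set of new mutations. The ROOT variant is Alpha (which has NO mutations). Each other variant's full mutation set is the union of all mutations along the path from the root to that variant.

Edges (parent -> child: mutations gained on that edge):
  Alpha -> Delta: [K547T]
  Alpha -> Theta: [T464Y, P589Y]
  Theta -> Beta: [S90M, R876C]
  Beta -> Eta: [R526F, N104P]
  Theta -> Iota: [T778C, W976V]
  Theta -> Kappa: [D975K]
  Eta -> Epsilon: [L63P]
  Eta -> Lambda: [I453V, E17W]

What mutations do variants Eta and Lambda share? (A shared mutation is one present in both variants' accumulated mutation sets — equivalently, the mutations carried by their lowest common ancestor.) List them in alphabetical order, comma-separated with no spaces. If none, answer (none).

Answer: N104P,P589Y,R526F,R876C,S90M,T464Y

Derivation:
Accumulating mutations along path to Eta:
  At Alpha: gained [] -> total []
  At Theta: gained ['T464Y', 'P589Y'] -> total ['P589Y', 'T464Y']
  At Beta: gained ['S90M', 'R876C'] -> total ['P589Y', 'R876C', 'S90M', 'T464Y']
  At Eta: gained ['R526F', 'N104P'] -> total ['N104P', 'P589Y', 'R526F', 'R876C', 'S90M', 'T464Y']
Mutations(Eta) = ['N104P', 'P589Y', 'R526F', 'R876C', 'S90M', 'T464Y']
Accumulating mutations along path to Lambda:
  At Alpha: gained [] -> total []
  At Theta: gained ['T464Y', 'P589Y'] -> total ['P589Y', 'T464Y']
  At Beta: gained ['S90M', 'R876C'] -> total ['P589Y', 'R876C', 'S90M', 'T464Y']
  At Eta: gained ['R526F', 'N104P'] -> total ['N104P', 'P589Y', 'R526F', 'R876C', 'S90M', 'T464Y']
  At Lambda: gained ['I453V', 'E17W'] -> total ['E17W', 'I453V', 'N104P', 'P589Y', 'R526F', 'R876C', 'S90M', 'T464Y']
Mutations(Lambda) = ['E17W', 'I453V', 'N104P', 'P589Y', 'R526F', 'R876C', 'S90M', 'T464Y']
Intersection: ['N104P', 'P589Y', 'R526F', 'R876C', 'S90M', 'T464Y'] ∩ ['E17W', 'I453V', 'N104P', 'P589Y', 'R526F', 'R876C', 'S90M', 'T464Y'] = ['N104P', 'P589Y', 'R526F', 'R876C', 'S90M', 'T464Y']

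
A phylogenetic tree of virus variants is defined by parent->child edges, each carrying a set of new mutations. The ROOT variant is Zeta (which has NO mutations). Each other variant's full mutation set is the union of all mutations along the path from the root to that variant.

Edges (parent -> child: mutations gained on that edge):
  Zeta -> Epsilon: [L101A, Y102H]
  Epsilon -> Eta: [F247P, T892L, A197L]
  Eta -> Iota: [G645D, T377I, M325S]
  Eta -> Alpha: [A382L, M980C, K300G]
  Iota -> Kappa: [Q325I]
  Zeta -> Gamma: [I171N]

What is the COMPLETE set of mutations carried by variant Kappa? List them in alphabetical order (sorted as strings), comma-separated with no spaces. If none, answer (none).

At Zeta: gained [] -> total []
At Epsilon: gained ['L101A', 'Y102H'] -> total ['L101A', 'Y102H']
At Eta: gained ['F247P', 'T892L', 'A197L'] -> total ['A197L', 'F247P', 'L101A', 'T892L', 'Y102H']
At Iota: gained ['G645D', 'T377I', 'M325S'] -> total ['A197L', 'F247P', 'G645D', 'L101A', 'M325S', 'T377I', 'T892L', 'Y102H']
At Kappa: gained ['Q325I'] -> total ['A197L', 'F247P', 'G645D', 'L101A', 'M325S', 'Q325I', 'T377I', 'T892L', 'Y102H']

Answer: A197L,F247P,G645D,L101A,M325S,Q325I,T377I,T892L,Y102H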